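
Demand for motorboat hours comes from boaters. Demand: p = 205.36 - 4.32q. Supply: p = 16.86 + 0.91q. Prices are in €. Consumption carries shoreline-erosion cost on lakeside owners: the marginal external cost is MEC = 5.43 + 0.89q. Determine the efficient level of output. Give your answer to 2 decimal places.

Social marginal benefit = demand − MEC = 199.93 - 5.21q.
Set SMB = MC: 199.93 - 5.21q = 16.86 + 0.91q → q* = 29.9134.

q* = 29.91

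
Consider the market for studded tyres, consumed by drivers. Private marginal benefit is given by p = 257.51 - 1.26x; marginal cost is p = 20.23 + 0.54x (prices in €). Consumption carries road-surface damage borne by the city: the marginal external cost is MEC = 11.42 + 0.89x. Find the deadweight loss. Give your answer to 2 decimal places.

DWL = €3080.75

Market equilibrium (private): 20.23 + 0.54x = 257.51 - 1.26x → x_m = 131.8222.
Social marginal benefit = demand − MEC = 246.09 - 2.15x.
Set SMB = MC: 246.09 - 2.15x = 20.23 + 0.54x → x* = 83.9628.
Between x* and x_m the wedge MC − SMB runs linearly from 0 to MEC(x_m), so the loss is a triangle.
DWL = ½ × 47.8594 × 128.7418 = 3080.7527.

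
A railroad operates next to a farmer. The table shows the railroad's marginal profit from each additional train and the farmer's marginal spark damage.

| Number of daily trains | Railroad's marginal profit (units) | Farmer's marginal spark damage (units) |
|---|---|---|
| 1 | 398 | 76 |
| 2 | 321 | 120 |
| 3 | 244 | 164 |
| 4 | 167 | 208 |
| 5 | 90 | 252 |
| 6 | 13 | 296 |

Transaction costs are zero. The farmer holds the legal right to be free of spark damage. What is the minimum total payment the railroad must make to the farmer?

360

Efficient level: marginal profit ≥ marginal spark damage through level 3, so k* = 3.
With the farmer holding the right, the railroad must at least compensate total damage at k*: 76 + 120 + 164 = 360.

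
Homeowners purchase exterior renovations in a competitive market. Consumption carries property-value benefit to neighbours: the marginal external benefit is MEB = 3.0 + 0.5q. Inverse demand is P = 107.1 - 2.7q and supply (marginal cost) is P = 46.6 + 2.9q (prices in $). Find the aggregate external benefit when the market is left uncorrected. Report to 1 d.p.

Market equilibrium (private): 46.6 + 2.9q = 107.1 - 2.7q → q_m = 10.8036.
Total external benefit = ∫₀^{q_m} (3.0 + 0.5q) dq = 3.0×10.8036 + ½×0.5×10.8036² = 61.5902.

$61.6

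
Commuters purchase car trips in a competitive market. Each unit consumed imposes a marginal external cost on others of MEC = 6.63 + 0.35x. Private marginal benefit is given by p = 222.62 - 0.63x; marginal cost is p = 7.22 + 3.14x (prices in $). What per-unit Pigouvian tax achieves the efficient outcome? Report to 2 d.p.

Social marginal benefit = demand − MEC = 215.99 - 0.98x.
Set SMB = MC: 215.99 - 0.98x = 7.22 + 3.14x → x* = 50.6723.
The Pigouvian tax equals MEC at x*: 6.63 + 0.35×50.6723 = 24.3653.

tax = $24.37 per unit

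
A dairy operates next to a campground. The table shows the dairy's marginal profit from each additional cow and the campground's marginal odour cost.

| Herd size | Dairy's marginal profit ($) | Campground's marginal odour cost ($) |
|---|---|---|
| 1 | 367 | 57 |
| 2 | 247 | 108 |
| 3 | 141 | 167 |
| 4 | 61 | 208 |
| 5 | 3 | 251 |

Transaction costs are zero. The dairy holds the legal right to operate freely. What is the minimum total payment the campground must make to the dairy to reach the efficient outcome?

Left alone the dairy would choose level 5 (marginal profit stays positive).
Efficient level: k* = 2 (marginal profit ≥ marginal odour cost through 2).
The campground must at least cover the dairy's forgone profit from cutting 5→2: 141 + 61 + 3 = 205.

$205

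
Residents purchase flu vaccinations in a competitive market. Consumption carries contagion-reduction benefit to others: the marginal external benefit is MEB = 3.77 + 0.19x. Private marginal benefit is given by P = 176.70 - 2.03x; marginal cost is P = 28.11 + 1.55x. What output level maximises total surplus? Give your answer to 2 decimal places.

Social marginal benefit = demand + MEB = 180.47 - 1.84x.
Set SMB = MC: 180.47 - 1.84x = 28.11 + 1.55x → x* = 44.9440.

x* = 44.94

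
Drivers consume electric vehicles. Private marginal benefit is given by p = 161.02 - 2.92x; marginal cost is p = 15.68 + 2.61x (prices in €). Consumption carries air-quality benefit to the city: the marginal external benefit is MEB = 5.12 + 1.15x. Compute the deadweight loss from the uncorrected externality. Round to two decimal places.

Market equilibrium (private): 15.68 + 2.61x = 161.02 - 2.92x → x_m = 26.2821.
Social marginal benefit = demand + MEB = 166.14 - 1.77x.
Set SMB = MC: 166.14 - 1.77x = 15.68 + 2.61x → x* = 34.3516.
The loss is the area between SMB and MC from x* to x_m; with linear curves that's a triangle of height MEB(x_m).
DWL = ½ × 8.0695 × 35.3444 = 142.6058.

DWL = €142.61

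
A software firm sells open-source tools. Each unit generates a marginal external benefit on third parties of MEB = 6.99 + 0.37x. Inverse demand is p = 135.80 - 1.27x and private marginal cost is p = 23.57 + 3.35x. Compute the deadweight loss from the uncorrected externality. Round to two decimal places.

Market equilibrium (private): 23.57 + 3.35x = 135.80 - 1.27x → x_m = 24.2922.
Social marginal cost = private MC − MEB = 16.58 + 2.98x.
Set SMC = demand: 16.58 + 2.98x = 135.80 - 1.27x → x* = 28.0518.
The loss is the area between SMC and demand from x* to x_m; with linear curves that's a triangle of height MEB(x_m).
DWL = ½ × 3.7596 × 15.9781 = 30.0356.

DWL = 30.04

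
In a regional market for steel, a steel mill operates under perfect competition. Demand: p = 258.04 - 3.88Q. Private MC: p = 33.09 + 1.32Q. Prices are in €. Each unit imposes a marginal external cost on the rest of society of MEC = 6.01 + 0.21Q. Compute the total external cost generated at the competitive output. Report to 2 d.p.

€456.49

Market equilibrium (private): 33.09 + 1.32Q = 258.04 - 3.88Q → Q_m = 43.2596.
Total external cost = ∫₀^{Q_m} (6.01 + 0.21Q) dQ = 6.01×43.2596 + ½×0.21×43.2596² = 456.4865.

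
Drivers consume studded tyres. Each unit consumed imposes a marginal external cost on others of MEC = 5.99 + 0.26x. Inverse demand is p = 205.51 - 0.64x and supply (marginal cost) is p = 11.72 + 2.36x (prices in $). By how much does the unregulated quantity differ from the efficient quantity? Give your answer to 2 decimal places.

Market equilibrium (private): 11.72 + 2.36x = 205.51 - 0.64x → x_m = 64.5967.
Social marginal benefit = demand − MEC = 199.52 - 0.90x.
Set SMB = MC: 199.52 - 0.90x = 11.72 + 2.36x → x* = 57.6074.
Gap = |64.5967 − 57.6074| = 6.9893.

6.99 units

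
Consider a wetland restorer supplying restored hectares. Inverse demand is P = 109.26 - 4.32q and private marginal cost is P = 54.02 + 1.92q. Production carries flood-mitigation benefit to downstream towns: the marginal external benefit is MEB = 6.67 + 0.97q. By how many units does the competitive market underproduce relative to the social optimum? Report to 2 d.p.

2.90 units

Market equilibrium (private): 54.02 + 1.92q = 109.26 - 4.32q → q_m = 8.8526.
Social marginal cost = private MC − MEB = 47.35 + 0.95q.
Set SMC = demand: 47.35 + 0.95q = 109.26 - 4.32q → q* = 11.7476.
Gap = |8.8526 − 11.7476| = 2.8950.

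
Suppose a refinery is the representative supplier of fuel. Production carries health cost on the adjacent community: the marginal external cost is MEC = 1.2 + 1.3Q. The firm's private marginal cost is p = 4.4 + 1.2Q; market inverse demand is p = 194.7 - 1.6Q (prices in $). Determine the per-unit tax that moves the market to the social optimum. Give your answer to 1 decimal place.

tax = $61.2 per unit

Social marginal cost = private MC + MEC = 5.6 + 2.5Q.
Set SMC = demand: 5.6 + 2.5Q = 194.7 - 1.6Q → Q* = 46.1220.
The Pigouvian tax equals MEC at Q*: 1.2 + 1.3×46.1220 = 61.1586.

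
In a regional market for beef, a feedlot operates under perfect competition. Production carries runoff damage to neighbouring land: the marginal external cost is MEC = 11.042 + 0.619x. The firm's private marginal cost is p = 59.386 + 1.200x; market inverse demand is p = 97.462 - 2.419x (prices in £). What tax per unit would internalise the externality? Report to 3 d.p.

tax = £14.991 per unit

Social marginal cost = private MC + MEC = 70.428 + 1.819x.
Set SMC = demand: 70.428 + 1.819x = 97.462 - 2.419x → x* = 6.3790.
The Pigouvian tax equals MEC at x*: 11.042 + 0.619×6.3790 = 14.9906.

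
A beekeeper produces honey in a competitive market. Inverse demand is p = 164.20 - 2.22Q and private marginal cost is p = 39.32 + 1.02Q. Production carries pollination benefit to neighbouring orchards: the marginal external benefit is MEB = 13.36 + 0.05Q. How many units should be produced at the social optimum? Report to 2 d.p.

Q* = 43.34

Social marginal cost = private MC − MEB = 25.96 + 0.97Q.
Set SMC = demand: 25.96 + 0.97Q = 164.20 - 2.22Q → Q* = 43.3354.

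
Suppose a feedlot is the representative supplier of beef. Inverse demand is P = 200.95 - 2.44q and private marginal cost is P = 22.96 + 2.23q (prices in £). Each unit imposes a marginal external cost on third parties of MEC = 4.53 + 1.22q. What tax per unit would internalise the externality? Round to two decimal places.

Social marginal cost = private MC + MEC = 27.49 + 3.45q.
Set SMC = demand: 27.49 + 3.45q = 200.95 - 2.44q → q* = 29.4499.
The Pigouvian tax equals MEC at q*: 4.53 + 1.22×29.4499 = 40.4589.

tax = £40.46 per unit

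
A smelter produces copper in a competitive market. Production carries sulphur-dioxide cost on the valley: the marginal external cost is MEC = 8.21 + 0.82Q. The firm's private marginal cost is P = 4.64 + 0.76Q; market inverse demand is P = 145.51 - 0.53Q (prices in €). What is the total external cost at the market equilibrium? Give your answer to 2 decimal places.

Market equilibrium (private): 4.64 + 0.76Q = 145.51 - 0.53Q → Q_m = 109.2016.
Total external cost = ∫₀^{Q_m} (8.21 + 0.82Q) dQ = 8.21×109.2016 + ½×0.82×109.2016² = 5785.7908.

€5785.79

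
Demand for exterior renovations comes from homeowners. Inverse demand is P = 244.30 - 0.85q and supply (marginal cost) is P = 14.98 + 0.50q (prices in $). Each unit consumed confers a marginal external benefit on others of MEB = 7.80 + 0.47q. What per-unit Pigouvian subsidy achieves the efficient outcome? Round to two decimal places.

Social marginal benefit = demand + MEB = 252.10 - 0.38q.
Set SMB = MC: 252.10 - 0.38q = 14.98 + 0.50q → q* = 269.4545.
The Pigouvian subsidy equals MEB at q*: 7.80 + 0.47×269.4545 = 134.4436.

subsidy = $134.44 per unit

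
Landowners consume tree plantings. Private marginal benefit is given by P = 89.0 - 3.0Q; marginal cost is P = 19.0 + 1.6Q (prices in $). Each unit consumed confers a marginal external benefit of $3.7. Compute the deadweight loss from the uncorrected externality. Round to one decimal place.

Market equilibrium (private): 19.0 + 1.6Q = 89.0 - 3.0Q → Q_m = 15.2174.
Social marginal benefit = demand + MEB = 92.7 - 3.0Q.
Set SMB = MC: 92.7 - 3.0Q = 19.0 + 1.6Q → Q* = 16.0217.
The welfare-loss triangle has base |Q_m − Q*| and height MEB(Q_m) (the vertical gap between SMB and MC is zero at Q* and MEB at Q_m).
DWL = ½ × 0.8043 × 3.7000 = 1.4880.

DWL = $1.5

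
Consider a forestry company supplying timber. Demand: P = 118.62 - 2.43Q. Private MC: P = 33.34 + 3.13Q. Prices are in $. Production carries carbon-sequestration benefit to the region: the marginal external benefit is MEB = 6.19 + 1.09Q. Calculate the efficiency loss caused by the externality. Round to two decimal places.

DWL = $58.70

Market equilibrium (private): 33.34 + 3.13Q = 118.62 - 2.43Q → Q_m = 15.3381.
Social marginal cost = private MC − MEB = 27.15 + 2.04Q.
Set SMC = demand: 27.15 + 2.04Q = 118.62 - 2.43Q → Q* = 20.4631.
Height of the DWL triangle at Q_m is demand(Q_m) − SMC(Q_m) = MEB(Q_m) = 22.9086.
DWL = ½ × 5.1250 × 22.9086 = 58.7033.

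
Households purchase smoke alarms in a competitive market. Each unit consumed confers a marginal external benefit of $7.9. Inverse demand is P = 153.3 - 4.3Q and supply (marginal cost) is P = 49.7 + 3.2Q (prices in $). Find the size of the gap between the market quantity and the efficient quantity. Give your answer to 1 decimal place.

1.1 units

Market equilibrium (private): 49.7 + 3.2Q = 153.3 - 4.3Q → Q_m = 13.8133.
Social marginal benefit = demand + MEB = 161.2 - 4.3Q.
Set SMB = MC: 161.2 - 4.3Q = 49.7 + 3.2Q → Q* = 14.8667.
Gap = |13.8133 − 14.8667| = 1.0534.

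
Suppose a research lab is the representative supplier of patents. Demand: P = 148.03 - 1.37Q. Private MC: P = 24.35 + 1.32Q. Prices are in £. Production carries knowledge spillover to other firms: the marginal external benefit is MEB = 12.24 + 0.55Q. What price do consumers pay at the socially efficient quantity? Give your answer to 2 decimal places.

P = £61.02

Social marginal cost = private MC − MEB = 12.11 + 0.77Q.
Set SMC = demand: 12.11 + 0.77Q = 148.03 - 1.37Q → Q* = 63.5140.
Consumer price on the demand curve at Q*: 148.03 − 1.37×63.5140 = 61.0158.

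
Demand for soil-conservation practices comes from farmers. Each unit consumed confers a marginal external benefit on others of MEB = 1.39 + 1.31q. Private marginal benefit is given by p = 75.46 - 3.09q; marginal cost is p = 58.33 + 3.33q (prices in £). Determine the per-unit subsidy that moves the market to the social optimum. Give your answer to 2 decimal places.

subsidy = £6.14 per unit

Social marginal benefit = demand + MEB = 76.85 - 1.78q.
Set SMB = MC: 76.85 - 1.78q = 58.33 + 3.33q → q* = 3.6243.
The Pigouvian subsidy equals MEB at q*: 1.39 + 1.31×3.6243 = 6.1378.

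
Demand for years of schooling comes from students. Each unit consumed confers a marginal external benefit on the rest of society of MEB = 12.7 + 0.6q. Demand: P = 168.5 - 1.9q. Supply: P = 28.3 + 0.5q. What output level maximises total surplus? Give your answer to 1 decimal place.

Social marginal benefit = demand + MEB = 181.2 - 1.3q.
Set SMB = MC: 181.2 - 1.3q = 28.3 + 0.5q → q* = 84.9444.

q* = 84.9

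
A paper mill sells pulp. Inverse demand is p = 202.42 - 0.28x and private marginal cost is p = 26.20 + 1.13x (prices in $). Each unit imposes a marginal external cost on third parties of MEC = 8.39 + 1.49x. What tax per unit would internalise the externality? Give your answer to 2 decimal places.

Social marginal cost = private MC + MEC = 34.59 + 2.62x.
Set SMC = demand: 34.59 + 2.62x = 202.42 - 0.28x → x* = 57.8724.
The Pigouvian tax equals MEC at x*: 8.39 + 1.49×57.8724 = 94.6199.

tax = $94.62 per unit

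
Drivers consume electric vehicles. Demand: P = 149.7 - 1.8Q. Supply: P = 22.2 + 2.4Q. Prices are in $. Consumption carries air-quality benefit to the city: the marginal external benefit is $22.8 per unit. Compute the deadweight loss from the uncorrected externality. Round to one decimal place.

DWL = $61.9

Market equilibrium (private): 22.2 + 2.4Q = 149.7 - 1.8Q → Q_m = 30.3571.
Social marginal benefit = demand + MEB = 172.5 - 1.8Q.
Set SMB = MC: 172.5 - 1.8Q = 22.2 + 2.4Q → Q* = 35.7857.
Between Q* and Q_m the wedge SMB − MC runs linearly from 0 to MEB(Q_m), so the loss is a triangle.
DWL = ½ × 5.4286 × 22.8000 = 61.8860.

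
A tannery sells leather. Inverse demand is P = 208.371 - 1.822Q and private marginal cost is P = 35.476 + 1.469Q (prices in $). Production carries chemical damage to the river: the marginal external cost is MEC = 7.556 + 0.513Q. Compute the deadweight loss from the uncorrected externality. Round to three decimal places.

DWL = $156.509

Market equilibrium (private): 35.476 + 1.469Q = 208.371 - 1.822Q → Q_m = 52.5357.
Social marginal cost = private MC + MEC = 43.032 + 1.982Q.
Set SMC = demand: 43.032 + 1.982Q = 208.371 - 1.822Q → Q* = 43.4645.
Height of the DWL triangle at Q_m is SMC(Q_m) − demand(Q_m) = MEC(Q_m) = 34.5068.
DWL = ½ × 9.0712 × 34.5068 = 156.5090.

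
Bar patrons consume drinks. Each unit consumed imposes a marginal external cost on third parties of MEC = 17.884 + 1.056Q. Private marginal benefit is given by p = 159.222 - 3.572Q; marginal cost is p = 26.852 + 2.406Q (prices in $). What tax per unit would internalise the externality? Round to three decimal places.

tax = $35.072 per unit

Social marginal benefit = demand − MEC = 141.338 - 4.628Q.
Set SMB = MC: 141.338 - 4.628Q = 26.852 + 2.406Q → Q* = 16.2761.
The Pigouvian tax equals MEC at Q*: 17.884 + 1.056×16.2761 = 35.0716.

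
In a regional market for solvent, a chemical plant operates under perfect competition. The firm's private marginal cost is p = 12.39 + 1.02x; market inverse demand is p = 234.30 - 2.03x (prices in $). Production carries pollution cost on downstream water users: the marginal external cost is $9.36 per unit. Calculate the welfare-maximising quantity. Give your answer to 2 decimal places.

x* = 69.69

Social marginal cost = private MC + MEC = 21.75 + 1.02x.
Set SMC = demand: 21.75 + 1.02x = 234.30 - 2.03x → x* = 69.6885.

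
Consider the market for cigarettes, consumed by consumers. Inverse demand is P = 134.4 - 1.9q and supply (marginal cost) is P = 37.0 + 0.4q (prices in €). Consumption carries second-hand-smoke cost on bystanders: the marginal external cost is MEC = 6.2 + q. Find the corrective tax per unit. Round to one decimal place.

Social marginal benefit = demand − MEC = 128.2 - 2.9q.
Set SMB = MC: 128.2 - 2.9q = 37.0 + 0.4q → q* = 27.6364.
The Pigouvian tax equals MEC at q*: 6.2 + 1.0×27.6364 = 33.8364.

tax = €33.8 per unit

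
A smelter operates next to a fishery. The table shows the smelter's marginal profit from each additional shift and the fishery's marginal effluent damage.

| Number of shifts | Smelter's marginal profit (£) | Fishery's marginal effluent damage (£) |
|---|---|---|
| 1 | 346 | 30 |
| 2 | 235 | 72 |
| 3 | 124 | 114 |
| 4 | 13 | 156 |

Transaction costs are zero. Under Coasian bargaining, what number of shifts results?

3

Bargaining reaches the level where marginal profit last exceeds marginal effluent damage.
That holds through level 3 (124 ≥ 114) but not at 4 (13 < 156).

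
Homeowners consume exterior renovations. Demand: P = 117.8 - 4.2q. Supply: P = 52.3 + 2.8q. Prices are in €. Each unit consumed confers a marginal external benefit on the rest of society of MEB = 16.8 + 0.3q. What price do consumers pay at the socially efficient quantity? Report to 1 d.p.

Social marginal benefit = demand + MEB = 134.6 - 3.9q.
Set SMB = MC: 134.6 - 3.9q = 52.3 + 2.8q → q* = 12.2836.
Consumer price on the demand curve at q*: 117.8 − 4.2×12.2836 = 66.2089.

P = €66.2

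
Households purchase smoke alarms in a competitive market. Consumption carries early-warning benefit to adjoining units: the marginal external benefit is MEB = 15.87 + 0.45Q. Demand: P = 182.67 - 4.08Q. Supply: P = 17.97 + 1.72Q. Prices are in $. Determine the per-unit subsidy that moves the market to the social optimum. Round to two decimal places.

subsidy = $31.06 per unit

Social marginal benefit = demand + MEB = 198.54 - 3.63Q.
Set SMB = MC: 198.54 - 3.63Q = 17.97 + 1.72Q → Q* = 33.7514.
The Pigouvian subsidy equals MEB at Q*: 15.87 + 0.45×33.7514 = 31.0581.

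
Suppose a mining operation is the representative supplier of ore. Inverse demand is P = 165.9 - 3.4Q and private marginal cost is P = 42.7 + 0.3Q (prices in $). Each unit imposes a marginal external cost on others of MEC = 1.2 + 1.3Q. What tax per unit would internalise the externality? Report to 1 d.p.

tax = $32.9 per unit

Social marginal cost = private MC + MEC = 43.9 + 1.6Q.
Set SMC = demand: 43.9 + 1.6Q = 165.9 - 3.4Q → Q* = 24.4000.
The Pigouvian tax equals MEC at Q*: 1.2 + 1.3×24.4000 = 32.9200.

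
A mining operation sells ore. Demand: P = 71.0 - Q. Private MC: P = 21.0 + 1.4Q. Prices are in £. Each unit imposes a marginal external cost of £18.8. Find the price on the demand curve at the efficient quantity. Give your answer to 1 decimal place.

Social marginal cost = private MC + MEC = 39.8 + 1.4Q.
Set SMC = demand: 39.8 + 1.4Q = 71.0 - Q → Q* = 13.0000.
Consumer price on the demand curve at Q*: 71.0 − 1.0×13.0000 = 58.0000.

P = £58.0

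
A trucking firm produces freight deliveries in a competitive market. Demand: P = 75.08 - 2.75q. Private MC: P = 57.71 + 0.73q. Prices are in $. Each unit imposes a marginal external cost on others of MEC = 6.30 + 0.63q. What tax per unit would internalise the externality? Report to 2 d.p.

Social marginal cost = private MC + MEC = 64.01 + 1.36q.
Set SMC = demand: 64.01 + 1.36q = 75.08 - 2.75q → q* = 2.6934.
The Pigouvian tax equals MEC at q*: 6.30 + 0.63×2.6934 = 7.9968.

tax = $8.00 per unit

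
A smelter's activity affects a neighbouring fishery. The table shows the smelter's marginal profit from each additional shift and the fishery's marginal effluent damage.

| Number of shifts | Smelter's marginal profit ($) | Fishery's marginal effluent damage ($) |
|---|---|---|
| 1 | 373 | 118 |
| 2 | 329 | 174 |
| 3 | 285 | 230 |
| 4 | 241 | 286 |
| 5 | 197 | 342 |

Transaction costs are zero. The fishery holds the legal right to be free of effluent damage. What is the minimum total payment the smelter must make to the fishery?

Efficient level: marginal profit ≥ marginal effluent damage through level 3, so k* = 3.
With the fishery holding the right, the smelter must at least compensate total damage at k*: 118 + 174 + 230 = 522.

$522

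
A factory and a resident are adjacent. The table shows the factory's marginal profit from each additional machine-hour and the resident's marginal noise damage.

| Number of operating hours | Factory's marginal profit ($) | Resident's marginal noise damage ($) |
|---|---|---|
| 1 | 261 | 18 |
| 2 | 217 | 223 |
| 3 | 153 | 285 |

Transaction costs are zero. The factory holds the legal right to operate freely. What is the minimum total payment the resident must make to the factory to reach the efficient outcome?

$370

Left alone the factory would choose level 3 (marginal profit stays positive).
Efficient level: k* = 1 (marginal profit ≥ marginal noise damage through 1).
The resident must at least cover the factory's forgone profit from cutting 3→1: 217 + 153 = 370.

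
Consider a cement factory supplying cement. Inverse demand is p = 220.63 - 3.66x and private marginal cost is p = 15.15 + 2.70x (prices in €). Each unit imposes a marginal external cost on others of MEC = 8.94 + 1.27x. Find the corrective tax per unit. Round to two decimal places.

Social marginal cost = private MC + MEC = 24.09 + 3.97x.
Set SMC = demand: 24.09 + 3.97x = 220.63 - 3.66x → x* = 25.7588.
The Pigouvian tax equals MEC at x*: 8.94 + 1.27×25.7588 = 41.6537.

tax = €41.65 per unit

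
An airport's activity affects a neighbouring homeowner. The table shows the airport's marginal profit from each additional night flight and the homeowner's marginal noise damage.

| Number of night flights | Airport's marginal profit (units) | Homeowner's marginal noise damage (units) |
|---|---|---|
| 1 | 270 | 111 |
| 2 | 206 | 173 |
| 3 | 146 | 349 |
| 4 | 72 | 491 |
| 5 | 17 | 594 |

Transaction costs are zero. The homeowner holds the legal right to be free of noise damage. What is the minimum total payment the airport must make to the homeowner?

Efficient level: marginal profit ≥ marginal noise damage through level 2, so k* = 2.
With the homeowner holding the right, the airport must at least compensate total damage at k*: 111 + 173 = 284.

284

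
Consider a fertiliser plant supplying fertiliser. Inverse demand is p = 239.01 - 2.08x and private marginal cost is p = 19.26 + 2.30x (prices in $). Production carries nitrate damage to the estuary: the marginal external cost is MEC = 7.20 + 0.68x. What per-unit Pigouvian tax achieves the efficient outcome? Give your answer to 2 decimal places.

Social marginal cost = private MC + MEC = 26.46 + 2.98x.
Set SMC = demand: 26.46 + 2.98x = 239.01 - 2.08x → x* = 42.0059.
The Pigouvian tax equals MEC at x*: 7.20 + 0.68×42.0059 = 35.7640.

tax = $35.76 per unit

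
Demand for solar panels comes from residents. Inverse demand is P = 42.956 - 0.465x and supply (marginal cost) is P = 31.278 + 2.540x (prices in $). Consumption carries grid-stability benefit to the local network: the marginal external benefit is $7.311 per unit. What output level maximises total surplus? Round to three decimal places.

x* = 6.319

Social marginal benefit = demand + MEB = 50.267 - 0.465x.
Set SMB = MC: 50.267 - 0.465x = 31.278 + 2.540x → x* = 6.3191.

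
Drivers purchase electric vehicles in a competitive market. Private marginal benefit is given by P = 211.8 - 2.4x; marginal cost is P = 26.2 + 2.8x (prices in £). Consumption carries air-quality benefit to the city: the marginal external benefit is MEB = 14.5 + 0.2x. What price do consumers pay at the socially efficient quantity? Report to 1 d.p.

P = £115.8

Social marginal benefit = demand + MEB = 226.3 - 2.2x.
Set SMB = MC: 226.3 - 2.2x = 26.2 + 2.8x → x* = 40.0200.
Consumer price on the demand curve at x*: 211.8 − 2.4×40.0200 = 115.7520.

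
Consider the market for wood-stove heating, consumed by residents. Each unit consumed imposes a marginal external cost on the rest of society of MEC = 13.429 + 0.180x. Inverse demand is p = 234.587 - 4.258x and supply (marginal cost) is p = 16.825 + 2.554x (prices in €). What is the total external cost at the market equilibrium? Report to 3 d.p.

Market equilibrium (private): 16.825 + 2.554x = 234.587 - 4.258x → x_m = 31.9674.
Total external cost = ∫₀^{x_m} (13.429 + 0.180x) dx = 13.429×31.9674 + ½×0.180×31.9674² = 521.2625.

€521.263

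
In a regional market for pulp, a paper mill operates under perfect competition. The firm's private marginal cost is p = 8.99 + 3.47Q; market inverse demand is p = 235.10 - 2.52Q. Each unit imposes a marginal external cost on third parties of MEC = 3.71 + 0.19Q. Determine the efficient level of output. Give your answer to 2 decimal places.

Social marginal cost = private MC + MEC = 12.70 + 3.66Q.
Set SMC = demand: 12.70 + 3.66Q = 235.10 - 2.52Q → Q* = 35.9871.

Q* = 35.99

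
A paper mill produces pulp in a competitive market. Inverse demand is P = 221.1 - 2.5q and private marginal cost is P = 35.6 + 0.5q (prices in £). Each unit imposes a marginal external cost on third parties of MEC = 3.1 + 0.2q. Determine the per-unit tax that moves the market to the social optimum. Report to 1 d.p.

Social marginal cost = private MC + MEC = 38.7 + 0.7q.
Set SMC = demand: 38.7 + 0.7q = 221.1 - 2.5q → q* = 57.0000.
The Pigouvian tax equals MEC at q*: 3.1 + 0.2×57.0000 = 14.5000.

tax = £14.5 per unit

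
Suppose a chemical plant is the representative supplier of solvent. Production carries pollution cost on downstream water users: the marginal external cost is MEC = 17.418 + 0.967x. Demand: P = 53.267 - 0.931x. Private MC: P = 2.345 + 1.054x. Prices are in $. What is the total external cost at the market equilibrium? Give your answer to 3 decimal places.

Market equilibrium (private): 2.345 + 1.054x = 53.267 - 0.931x → x_m = 25.6534.
Total external cost = ∫₀^{x_m} (17.418 + 0.967x) dx = 17.418×25.6534 + ½×0.967×25.6534² = 765.0208.

$765.021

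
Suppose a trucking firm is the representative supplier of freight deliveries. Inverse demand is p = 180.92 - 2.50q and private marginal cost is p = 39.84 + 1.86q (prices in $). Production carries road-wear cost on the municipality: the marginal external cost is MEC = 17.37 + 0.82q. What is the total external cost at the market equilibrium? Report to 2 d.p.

Market equilibrium (private): 39.84 + 1.86q = 180.92 - 2.50q → q_m = 32.3578.
Total external cost = ∫₀^{q_m} (17.37 + 0.82q) dq = 17.37×32.3578 + ½×0.82×32.3578² = 991.3361.

$991.34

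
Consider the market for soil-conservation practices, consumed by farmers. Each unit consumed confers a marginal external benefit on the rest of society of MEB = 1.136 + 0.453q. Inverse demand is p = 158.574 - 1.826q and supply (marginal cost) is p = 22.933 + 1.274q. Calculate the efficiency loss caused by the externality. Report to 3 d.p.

Market equilibrium (private): 22.933 + 1.274q = 158.574 - 1.826q → q_m = 43.7552.
Social marginal benefit = demand + MEB = 159.710 - 1.373q.
Set SMB = MC: 159.710 - 1.373q = 22.933 + 1.274q → q* = 51.6725.
The welfare-loss triangle has base |q_m − q*| and height MEB(q_m) (the vertical gap between SMB and MC is zero at q* and MEB at q_m).
DWL = ½ × 7.9173 × 20.9571 = 82.9618.

DWL = 82.962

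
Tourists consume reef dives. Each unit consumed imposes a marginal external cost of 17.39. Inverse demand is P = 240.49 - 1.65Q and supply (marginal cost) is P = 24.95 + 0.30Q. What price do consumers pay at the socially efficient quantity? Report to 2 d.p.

Social marginal benefit = demand − MEC = 223.10 - 1.65Q.
Set SMB = MC: 223.10 - 1.65Q = 24.95 + 0.30Q → Q* = 101.6154.
Consumer price on the demand curve at Q*: 240.49 − 1.65×101.6154 = 72.8246.

P = 72.82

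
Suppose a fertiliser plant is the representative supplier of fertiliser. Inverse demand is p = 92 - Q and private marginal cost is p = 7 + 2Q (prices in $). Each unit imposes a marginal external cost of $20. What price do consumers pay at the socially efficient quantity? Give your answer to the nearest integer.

P = $70

Social marginal cost = private MC + MEC = 27 + 2Q.
Set SMC = demand: 27 + 2Q = 92 - Q → Q* = 21.6667.
Consumer price on the demand curve at Q*: 92 − 1×21.6667 = 70.3333.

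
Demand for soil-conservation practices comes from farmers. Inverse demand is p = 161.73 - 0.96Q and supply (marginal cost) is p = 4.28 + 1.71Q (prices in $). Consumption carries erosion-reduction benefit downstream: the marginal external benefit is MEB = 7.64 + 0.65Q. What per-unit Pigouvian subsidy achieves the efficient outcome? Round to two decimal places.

Social marginal benefit = demand + MEB = 169.37 - 0.31Q.
Set SMB = MC: 169.37 - 0.31Q = 4.28 + 1.71Q → Q* = 81.7277.
The Pigouvian subsidy equals MEB at Q*: 7.64 + 0.65×81.7277 = 60.7630.

subsidy = $60.76 per unit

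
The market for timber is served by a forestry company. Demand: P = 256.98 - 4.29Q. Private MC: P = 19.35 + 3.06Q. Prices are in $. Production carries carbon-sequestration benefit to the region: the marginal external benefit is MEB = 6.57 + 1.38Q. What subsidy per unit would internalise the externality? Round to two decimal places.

subsidy = $63.02 per unit

Social marginal cost = private MC − MEB = 12.78 + 1.68Q.
Set SMC = demand: 12.78 + 1.68Q = 256.98 - 4.29Q → Q* = 40.9045.
The Pigouvian subsidy equals MEB at Q*: 6.57 + 1.38×40.9045 = 63.0182.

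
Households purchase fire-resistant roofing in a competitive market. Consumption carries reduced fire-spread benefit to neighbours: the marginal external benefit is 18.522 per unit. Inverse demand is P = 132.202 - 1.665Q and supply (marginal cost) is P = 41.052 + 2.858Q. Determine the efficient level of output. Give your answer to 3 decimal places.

Social marginal benefit = demand + MEB = 150.724 - 1.665Q.
Set SMB = MC: 150.724 - 1.665Q = 41.052 + 2.858Q → Q* = 24.2476.

Q* = 24.248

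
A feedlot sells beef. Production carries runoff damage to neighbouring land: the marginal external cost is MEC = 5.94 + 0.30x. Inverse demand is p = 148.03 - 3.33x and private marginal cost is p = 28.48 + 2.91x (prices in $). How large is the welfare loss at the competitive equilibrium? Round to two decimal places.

DWL = $10.44

Market equilibrium (private): 28.48 + 2.91x = 148.03 - 3.33x → x_m = 19.1587.
Social marginal cost = private MC + MEC = 34.42 + 3.21x.
Set SMC = demand: 34.42 + 3.21x = 148.03 - 3.33x → x* = 17.3716.
The welfare-loss triangle has base |x_m − x*| and height MEC(x_m) (the vertical gap between SMC and demand is zero at x* and MEC at x_m).
DWL = ½ × 1.7871 × 11.6876 = 10.4435.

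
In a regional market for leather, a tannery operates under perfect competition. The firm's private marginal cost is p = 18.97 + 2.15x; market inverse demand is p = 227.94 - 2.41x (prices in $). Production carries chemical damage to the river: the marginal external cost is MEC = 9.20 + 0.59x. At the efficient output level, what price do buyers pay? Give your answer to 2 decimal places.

P = $134.46

Social marginal cost = private MC + MEC = 28.17 + 2.74x.
Set SMC = demand: 28.17 + 2.74x = 227.94 - 2.41x → x* = 38.7903.
Consumer price on the demand curve at x*: 227.94 − 2.41×38.7903 = 134.4554.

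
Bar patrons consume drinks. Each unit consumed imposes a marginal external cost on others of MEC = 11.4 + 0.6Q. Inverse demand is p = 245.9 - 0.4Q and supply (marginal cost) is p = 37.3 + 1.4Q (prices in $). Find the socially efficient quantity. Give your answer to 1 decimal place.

Q* = 82.2

Social marginal benefit = demand − MEC = 234.5 - Q.
Set SMB = MC: 234.5 - Q = 37.3 + 1.4Q → Q* = 82.1667.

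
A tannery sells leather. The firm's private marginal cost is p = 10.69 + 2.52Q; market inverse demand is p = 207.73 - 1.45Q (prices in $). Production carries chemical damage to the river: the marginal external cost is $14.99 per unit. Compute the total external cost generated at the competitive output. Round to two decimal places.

$743.99

Market equilibrium (private): 10.69 + 2.52Q = 207.73 - 1.45Q → Q_m = 49.6322.
Total external cost = MEC × Q_m = 14.99 × 49.6322 = 743.9867.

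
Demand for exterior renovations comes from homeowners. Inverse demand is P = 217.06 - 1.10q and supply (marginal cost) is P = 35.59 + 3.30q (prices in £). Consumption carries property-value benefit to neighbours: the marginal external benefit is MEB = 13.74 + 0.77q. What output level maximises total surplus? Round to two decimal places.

Social marginal benefit = demand + MEB = 230.80 - 0.33q.
Set SMB = MC: 230.80 - 0.33q = 35.59 + 3.30q → q* = 53.7769.

q* = 53.78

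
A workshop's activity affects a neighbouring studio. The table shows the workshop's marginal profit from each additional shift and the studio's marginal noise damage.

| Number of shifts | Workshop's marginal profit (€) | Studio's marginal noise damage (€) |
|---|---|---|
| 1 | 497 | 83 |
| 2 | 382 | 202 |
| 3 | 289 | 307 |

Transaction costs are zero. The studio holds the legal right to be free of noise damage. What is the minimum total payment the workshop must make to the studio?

Efficient level: marginal profit ≥ marginal noise damage through level 2, so k* = 2.
With the studio holding the right, the workshop must at least compensate total damage at k*: 83 + 202 = 285.

€285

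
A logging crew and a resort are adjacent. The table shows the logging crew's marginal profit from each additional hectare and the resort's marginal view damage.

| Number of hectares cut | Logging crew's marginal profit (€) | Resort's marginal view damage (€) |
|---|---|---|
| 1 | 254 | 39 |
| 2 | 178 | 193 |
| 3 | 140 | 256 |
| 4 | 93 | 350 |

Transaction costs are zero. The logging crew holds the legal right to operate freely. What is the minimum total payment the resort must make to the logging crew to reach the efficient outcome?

Left alone the logging crew would choose level 4 (marginal profit stays positive).
Efficient level: k* = 1 (marginal profit ≥ marginal view damage through 1).
The resort must at least cover the logging crew's forgone profit from cutting 4→1: 178 + 140 + 93 = 411.

€411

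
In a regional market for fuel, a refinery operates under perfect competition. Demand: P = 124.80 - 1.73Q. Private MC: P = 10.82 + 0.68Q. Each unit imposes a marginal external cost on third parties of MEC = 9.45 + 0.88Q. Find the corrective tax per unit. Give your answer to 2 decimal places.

tax = 37.41 per unit

Social marginal cost = private MC + MEC = 20.27 + 1.56Q.
Set SMC = demand: 20.27 + 1.56Q = 124.80 - 1.73Q → Q* = 31.7720.
The Pigouvian tax equals MEC at Q*: 9.45 + 0.88×31.7720 = 37.4094.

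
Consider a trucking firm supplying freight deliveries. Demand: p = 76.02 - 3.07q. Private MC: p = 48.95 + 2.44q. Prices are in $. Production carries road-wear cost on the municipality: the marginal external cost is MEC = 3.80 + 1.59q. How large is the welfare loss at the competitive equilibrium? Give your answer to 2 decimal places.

Market equilibrium (private): 48.95 + 2.44q = 76.02 - 3.07q → q_m = 4.9129.
Social marginal cost = private MC + MEC = 52.75 + 4.03q.
Set SMC = demand: 52.75 + 4.03q = 76.02 - 3.07q → q* = 3.2775.
Between q* and q_m the wedge SMC − demand runs linearly from 0 to MEC(q_m), so the loss is a triangle.
DWL = ½ × 1.6354 × 11.6115 = 9.4947.

DWL = $9.49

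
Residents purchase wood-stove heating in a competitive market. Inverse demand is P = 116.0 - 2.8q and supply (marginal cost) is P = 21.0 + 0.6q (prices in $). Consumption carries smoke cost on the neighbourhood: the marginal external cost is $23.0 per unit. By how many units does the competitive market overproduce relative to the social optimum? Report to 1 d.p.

6.8 units

Market equilibrium (private): 21.0 + 0.6q = 116.0 - 2.8q → q_m = 27.9412.
Social marginal benefit = demand − MEC = 93.0 - 2.8q.
Set SMB = MC: 93.0 - 2.8q = 21.0 + 0.6q → q* = 21.1765.
Gap = |27.9412 − 21.1765| = 6.7647.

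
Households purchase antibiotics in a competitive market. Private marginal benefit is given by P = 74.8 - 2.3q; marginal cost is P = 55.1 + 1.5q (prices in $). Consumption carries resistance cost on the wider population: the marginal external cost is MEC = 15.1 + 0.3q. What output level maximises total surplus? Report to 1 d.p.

q* = 1.1

Social marginal benefit = demand − MEC = 59.7 - 2.6q.
Set SMB = MC: 59.7 - 2.6q = 55.1 + 1.5q → q* = 1.1220.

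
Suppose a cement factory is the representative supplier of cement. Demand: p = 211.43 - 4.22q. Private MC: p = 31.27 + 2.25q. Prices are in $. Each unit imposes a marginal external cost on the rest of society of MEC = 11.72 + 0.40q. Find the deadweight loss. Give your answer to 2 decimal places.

Market equilibrium (private): 31.27 + 2.25q = 211.43 - 4.22q → q_m = 27.8454.
Social marginal cost = private MC + MEC = 42.99 + 2.65q.
Set SMC = demand: 42.99 + 2.65q = 211.43 - 4.22q → q* = 24.5182.
Height of the DWL triangle at q_m is SMC(q_m) − demand(q_m) = MEC(q_m) = 22.8582.
DWL = ½ × 3.3272 × 22.8582 = 38.0269.

DWL = $38.03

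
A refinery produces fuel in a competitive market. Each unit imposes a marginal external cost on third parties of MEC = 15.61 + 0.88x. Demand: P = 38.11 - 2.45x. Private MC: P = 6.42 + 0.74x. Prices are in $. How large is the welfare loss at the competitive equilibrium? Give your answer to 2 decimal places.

Market equilibrium (private): 6.42 + 0.74x = 38.11 - 2.45x → x_m = 9.9342.
Social marginal cost = private MC + MEC = 22.03 + 1.62x.
Set SMC = demand: 22.03 + 1.62x = 38.11 - 2.45x → x* = 3.9509.
The welfare-loss triangle has base |x_m − x*| and height MEC(x_m) (the vertical gap between SMC and demand is zero at x* and MEC at x_m).
DWL = ½ × 5.9833 × 24.3521 = 72.8530.

DWL = $72.85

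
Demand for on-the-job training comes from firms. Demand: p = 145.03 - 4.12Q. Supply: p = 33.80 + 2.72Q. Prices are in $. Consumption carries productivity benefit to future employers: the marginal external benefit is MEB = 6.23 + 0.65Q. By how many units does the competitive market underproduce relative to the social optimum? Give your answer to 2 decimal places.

2.71 units

Market equilibrium (private): 33.80 + 2.72Q = 145.03 - 4.12Q → Q_m = 16.2617.
Social marginal benefit = demand + MEB = 151.26 - 3.47Q.
Set SMB = MC: 151.26 - 3.47Q = 33.80 + 2.72Q → Q* = 18.9758.
Gap = |16.2617 − 18.9758| = 2.7141.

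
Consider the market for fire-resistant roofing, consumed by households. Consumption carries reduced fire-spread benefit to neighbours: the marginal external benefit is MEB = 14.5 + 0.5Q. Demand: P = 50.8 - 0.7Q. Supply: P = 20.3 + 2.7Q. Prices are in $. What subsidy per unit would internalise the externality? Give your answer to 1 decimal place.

subsidy = $22.3 per unit

Social marginal benefit = demand + MEB = 65.3 - 0.2Q.
Set SMB = MC: 65.3 - 0.2Q = 20.3 + 2.7Q → Q* = 15.5172.
The Pigouvian subsidy equals MEB at Q*: 14.5 + 0.5×15.5172 = 22.2586.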